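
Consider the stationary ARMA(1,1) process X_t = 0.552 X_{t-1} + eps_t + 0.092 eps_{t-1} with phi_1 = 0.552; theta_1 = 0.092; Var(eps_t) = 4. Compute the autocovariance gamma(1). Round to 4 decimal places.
\gamma(1) = 3.8930

Multiply the model equation by X_{t-k} and take expectations. With theta_0 = psi_0 = 1 and psi_j the MA(infinity) weights, this gives
  gamma(k) - sum_i phi_i gamma(k-i) = c_k,
  c_k = sigma^2 * sum_{j=k..q} theta_j psi_{j-k}   (c_k = 0 for k > q),
using gamma(-m) = gamma(m).
psi-weights needed (psi_j = theta_j + sum_i phi_i psi_{j-i}):
  psi_1 = theta_1 + phi_1 = 0.092 + (0.552) = 0.644
Right-hand sides:
  c_0 = sigma^2 (1 + theta_1 psi_1) = 4 * (1 + (0.092)(0.644)) = 4 * 1.059248 = 4.236992
  c_1 = sigma^2 theta_1 = 4 * (0.092) = 0.368
  c_2 = 0
Equations for k = 0 and k = 1 (AR order 1):
  gamma(0) = phi_1 gamma(1) + c_0
  gamma(1) = phi_1 gamma(0) + c_1
Substituting the second into the first: gamma(0) (1 - phi_1^2) = c_0 + phi_1 c_1, so
  gamma(0) = (c_0 + phi_1 c_1) / (1 - phi_1^2) = (4.236992 + (0.552)(0.368)) / (1 - (0.552)^2) = 4.440128 / 0.695296 = 6.385954.
  gamma(1) = phi_1 gamma(0) + c_1 = (0.552)(6.385954) + (0.368) = 3.893046.
Therefore gamma(1) = 3.8930 (to 4 decimal places).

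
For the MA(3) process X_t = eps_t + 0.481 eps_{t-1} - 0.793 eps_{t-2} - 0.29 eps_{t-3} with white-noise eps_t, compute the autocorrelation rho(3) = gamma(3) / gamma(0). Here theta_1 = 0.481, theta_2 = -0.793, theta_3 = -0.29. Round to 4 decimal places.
\rho(3) = -0.1492

For an MA(q) process with theta_0 = 1, the autocovariance is
  gamma(k) = sigma^2 * sum_{i=0..q-k} theta_i * theta_{i+k},
and rho(k) = gamma(k) / gamma(0). Sigma^2 cancels.
  numerator   = (1)*(-0.29) = -0.29.
  denominator = (1)^2 + (0.481)^2 + (-0.793)^2 + (-0.29)^2 = 1.94431.
  rho(3) = -0.29 / 1.94431 = -0.1492.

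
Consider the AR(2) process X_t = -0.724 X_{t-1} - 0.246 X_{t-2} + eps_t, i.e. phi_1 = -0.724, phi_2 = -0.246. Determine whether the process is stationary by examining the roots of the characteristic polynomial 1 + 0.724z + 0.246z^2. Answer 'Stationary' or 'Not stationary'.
\text{Stationary}

The AR(p) characteristic polynomial is P(z) = 1 + 0.724z + 0.246z^2.
Stationarity requires all roots to lie outside the unit circle, i.e. |z| > 1 for every root.
Set 1 + (0.724) z + (0.246) z^2 = 0, i.e. a z^2 + b z + c = 0 with a = 0.246, b = 0.724, c = 1.
Discriminant D = b^2 - 4ac = (0.724)^2 - 4*(0.246)*1 = 0.524176 - (0.984) = -0.459824.
D < 0, so the roots are the complex-conjugate pair z = (-b +/- i sqrt(-D)) / (2a) = -1.4715 +/- 1.3783i.
For a conjugate pair |z|^2 = z * conj(z) = (product of roots) = c/a = 1/(0.246) = 4.065041, so |z| = sqrt(4.065041) = 2.0162 for both roots.
Moduli of all roots: 2.0162, 2.0162.
All moduli strictly greater than 1? Yes.
Verdict: Stationary.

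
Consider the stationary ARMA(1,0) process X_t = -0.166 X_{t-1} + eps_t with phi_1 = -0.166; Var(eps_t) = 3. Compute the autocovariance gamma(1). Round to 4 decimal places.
\gamma(1) = -0.5121

Multiply the model equation by X_{t-k} and take expectations. With theta_0 = psi_0 = 1 and psi_j the MA(infinity) weights, this gives
  gamma(k) - sum_i phi_i gamma(k-i) = c_k,
  c_k = sigma^2 * sum_{j=k..q} theta_j psi_{j-k}   (c_k = 0 for k > q),
using gamma(-m) = gamma(m).
Pure AR (q = 0): c_0 = sigma^2 = 3, c_k = 0 for k >= 1.
Equations for k = 0 and k = 1 (AR order 1):
  gamma(0) = phi_1 gamma(1) + c_0
  gamma(1) = phi_1 gamma(0) + c_1
Substituting the second into the first: gamma(0) (1 - phi_1^2) = c_0 + phi_1 c_1, so
  gamma(0) = c_0 / (1 - phi_1^2) = 3 / (1 - (-0.166)^2) = 3 / 0.972444 = 3.085011.
  gamma(1) = phi_1 gamma(0) = (-0.166)(3.085011) = -0.512112.
Therefore gamma(1) = -0.5121 (to 4 decimal places).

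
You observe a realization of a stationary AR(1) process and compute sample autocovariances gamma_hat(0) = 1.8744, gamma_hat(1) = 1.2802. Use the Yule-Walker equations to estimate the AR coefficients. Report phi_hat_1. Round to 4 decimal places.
\hat\phi_{1} = 0.6830

The Yule-Walker equations for an AR(p) process read, in matrix form,
  Gamma_p phi = r_p,   with   (Gamma_p)_{ij} = gamma(|i - j|),
                       (r_p)_i = gamma(i),   i,j = 1..p.
Substitute the sample gammas (Toeplitz matrix and right-hand side of size 1):
  Gamma_p = [[1.8744]]
  r_p     = [1.2802]
With p = 1 this is the single equation gamma(0) phi_1 = gamma(1):
  phi_hat_1 = gamma(1) / gamma(0) = 1.2802 / 1.8744 = 0.6830.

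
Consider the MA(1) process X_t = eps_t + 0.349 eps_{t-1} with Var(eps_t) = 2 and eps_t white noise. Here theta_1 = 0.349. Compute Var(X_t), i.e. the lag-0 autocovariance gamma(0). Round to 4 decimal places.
\gamma(0) = 2.2436

For an MA(q) process X_t = eps_t + sum_i theta_i eps_{t-i} with
Var(eps_t) = sigma^2, the variance is
  gamma(0) = sigma^2 * (1 + sum_i theta_i^2).
  sum_i theta_i^2 = (0.349)^2 = 0.121801.
  gamma(0) = 2 * (1 + 0.121801) = 2 * 1.121801 = 2.243602, which rounds to 2.2436.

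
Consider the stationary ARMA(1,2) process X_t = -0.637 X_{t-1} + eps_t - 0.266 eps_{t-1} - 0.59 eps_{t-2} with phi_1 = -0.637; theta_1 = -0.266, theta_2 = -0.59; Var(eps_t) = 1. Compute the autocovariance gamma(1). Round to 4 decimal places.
\gamma(1) = -0.8899

Multiply the model equation by X_{t-k} and take expectations. With theta_0 = psi_0 = 1 and psi_j the MA(infinity) weights, this gives
  gamma(k) - sum_i phi_i gamma(k-i) = c_k,
  c_k = sigma^2 * sum_{j=k..q} theta_j psi_{j-k}   (c_k = 0 for k > q),
using gamma(-m) = gamma(m).
psi-weights needed (psi_j = theta_j + sum_i phi_i psi_{j-i}):
  psi_1 = theta_1 + phi_1 = -0.266 + (-0.637) = -0.903
  psi_2 = theta_2 + phi_1 psi_1 = -0.59 + (-0.637)(-0.903) = -0.014789
Right-hand sides:
  c_0 = sigma^2 (1 + theta_1 psi_1 + theta_2 psi_2) = 1 * (1 + (-0.266)(-0.903) + (-0.59)(-0.014789)) = 1 * 1.248924 = 1.248924
  c_1 = sigma^2 (theta_1 + theta_2 psi_1) = 1 * (-0.266 + (-0.59)(-0.903)) = 0.26677
  c_2 = sigma^2 theta_2 = 1 * (-0.59) = -0.59
Equations for k = 0 and k = 1 (AR order 1):
  gamma(0) = phi_1 gamma(1) + c_0
  gamma(1) = phi_1 gamma(0) + c_1
Substituting the second into the first: gamma(0) (1 - phi_1^2) = c_0 + phi_1 c_1, so
  gamma(0) = (c_0 + phi_1 c_1) / (1 - phi_1^2) = (1.248924 + (-0.637)(0.26677)) / (1 - (-0.637)^2) = 1.078991 / 0.594231 = 1.815777.
  gamma(1) = phi_1 gamma(0) + c_1 = (-0.637)(1.815777) + (0.26677) = -0.88988.
Therefore gamma(1) = -0.8899 (to 4 decimal places).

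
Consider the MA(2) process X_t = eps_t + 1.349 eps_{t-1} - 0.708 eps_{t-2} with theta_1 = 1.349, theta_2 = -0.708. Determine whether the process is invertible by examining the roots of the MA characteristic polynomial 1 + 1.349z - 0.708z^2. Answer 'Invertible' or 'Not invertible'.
\text{Not invertible}

The MA(q) characteristic polynomial is P(z) = 1 + 1.349z - 0.708z^2.
Invertibility requires all roots to lie outside the unit circle, i.e. |z| > 1 for every root.
Set 1 + (1.349) z + (-0.708) z^2 = 0, i.e. a z^2 + b z + c = 0 with a = -0.708, b = 1.349, c = 1.
Discriminant D = b^2 - 4ac = (1.349)^2 - 4*(-0.708)*1 = 1.819801 - (-2.832) = 4.651801.
D >= 0, so the roots are real: z = (-b +/- sqrt(D)) / (2a) = (-1.349 +/- 2.156803) / (-1.416).
  z_1 = (-1.349 + 2.156803) / (-1.416) = -0.5705,   |z_1| = 0.5705.
  z_2 = (-1.349 - 2.156803) / (-1.416) = 2.4758,   |z_2| = 2.4758.
Moduli of all roots: 0.5705, 2.4758.
All moduli strictly greater than 1? No.
Verdict: Not invertible.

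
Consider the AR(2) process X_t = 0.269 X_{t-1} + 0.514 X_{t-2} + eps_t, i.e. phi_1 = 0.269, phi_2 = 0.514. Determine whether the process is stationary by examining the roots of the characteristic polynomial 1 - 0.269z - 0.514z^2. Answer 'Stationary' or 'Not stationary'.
\text{Stationary}

The AR(p) characteristic polynomial is P(z) = 1 - 0.269z - 0.514z^2.
Stationarity requires all roots to lie outside the unit circle, i.e. |z| > 1 for every root.
Set 1 + (-0.269) z + (-0.514) z^2 = 0, i.e. a z^2 + b z + c = 0 with a = -0.514, b = -0.269, c = 1.
Discriminant D = b^2 - 4ac = (-0.269)^2 - 4*(-0.514)*1 = 0.072361 - (-2.056) = 2.128361.
D >= 0, so the roots are real: z = (-b +/- sqrt(D)) / (2a) = (0.269 +/- 1.45889) / (-1.028).
  z_1 = (0.269 + 1.45889) / (-1.028) = -1.6808,   |z_1| = 1.6808.
  z_2 = (0.269 - 1.45889) / (-1.028) = 1.1575,   |z_2| = 1.1575.
Moduli of all roots: 1.6808, 1.1575.
All moduli strictly greater than 1? Yes.
Verdict: Stationary.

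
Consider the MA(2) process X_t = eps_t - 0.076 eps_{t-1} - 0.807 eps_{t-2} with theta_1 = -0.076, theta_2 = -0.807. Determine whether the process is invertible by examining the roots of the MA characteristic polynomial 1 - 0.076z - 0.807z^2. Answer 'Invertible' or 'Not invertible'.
\text{Invertible}

The MA(q) characteristic polynomial is P(z) = 1 - 0.076z - 0.807z^2.
Invertibility requires all roots to lie outside the unit circle, i.e. |z| > 1 for every root.
Set 1 + (-0.076) z + (-0.807) z^2 = 0, i.e. a z^2 + b z + c = 0 with a = -0.807, b = -0.076, c = 1.
Discriminant D = b^2 - 4ac = (-0.076)^2 - 4*(-0.807)*1 = 0.005776 - (-3.228) = 3.233776.
D >= 0, so the roots are real: z = (-b +/- sqrt(D)) / (2a) = (0.076 +/- 1.79827) / (-1.614).
  z_1 = (0.076 + 1.79827) / (-1.614) = -1.1613,   |z_1| = 1.1613.
  z_2 = (0.076 - 1.79827) / (-1.614) = 1.0671,   |z_2| = 1.0671.
Moduli of all roots: 1.1613, 1.0671.
All moduli strictly greater than 1? Yes.
Verdict: Invertible.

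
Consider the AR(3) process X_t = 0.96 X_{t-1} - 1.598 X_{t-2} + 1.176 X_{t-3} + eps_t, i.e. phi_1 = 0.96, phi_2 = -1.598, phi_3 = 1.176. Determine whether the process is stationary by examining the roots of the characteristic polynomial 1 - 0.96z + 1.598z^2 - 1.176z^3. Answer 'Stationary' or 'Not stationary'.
\text{Not stationary}

The AR(p) characteristic polynomial is P(z) = 1 - 0.96z + 1.598z^2 - 1.176z^3.
Stationarity requires all roots to lie outside the unit circle, i.e. |z| > 1 for every root.
Degree 3: look for a simple real root z0 first, then factor out (1 - z/z0) and solve the remaining quadratic.
Testing z0 = 1.25: P(1.25) = 1 + (-0.96)(1.25) + (1.598)(1.25)^2 + (-1.176)(1.25)^3
  = 1 + (-1.2) + (2.496875) + (-2.296875) = 0.  So z_0 = 1.25 is a root, |z_0| = 1.25.
Divide out the factor (1 - 0.8 z) = (1 - z/z0) (since 1/z0 = 0.8):
  P(z) = (1 - 0.8 z)(1 + (-0.16) z + (1.47) z^2)
  [check: z-coef -0.16 - (0.8) = -0.96; z^2-coef 1.47 - (0.8)(-0.16) = 1.598; z^3-coef -(0.8)(1.47) = -1.176.]
Remaining roots from the quadratic factor 1 + (-0.16) z + (1.47) z^2:
  Set 1 + (-0.16) z + (1.47) z^2 = 0, i.e. a z^2 + b z + c = 0 with a = 1.47, b = -0.16, c = 1.
  Discriminant D = b^2 - 4ac = (-0.16)^2 - 4*(1.47)*1 = 0.0256 - (5.88) = -5.8544.
  D < 0, so the roots are the complex-conjugate pair z = (-b +/- i sqrt(-D)) / (2a) = 0.0544 +/- 0.823i.
  For a conjugate pair |z|^2 = z * conj(z) = (product of roots) = c/a = 1/(1.47) = 0.680272, so |z| = sqrt(0.680272) = 0.8248 for both roots.
Moduli of all roots: 1.2500, 0.8248, 0.8248.
All moduli strictly greater than 1? No.
Verdict: Not stationary.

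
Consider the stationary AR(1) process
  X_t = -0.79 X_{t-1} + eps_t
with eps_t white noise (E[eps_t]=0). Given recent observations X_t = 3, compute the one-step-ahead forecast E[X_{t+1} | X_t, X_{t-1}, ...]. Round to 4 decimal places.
E[X_{t+1} \mid \mathcal F_t] = -2.3700

For an AR(p) model X_t = c + sum_i phi_i X_{t-i} + eps_t, the
one-step-ahead conditional mean is
  E[X_{t+1} | X_t, ...] = c + sum_i phi_i X_{t+1-i}.
Substitute known values:
  E[X_{t+1} | ...] = (-0.79) * (3)
                   = -2.3700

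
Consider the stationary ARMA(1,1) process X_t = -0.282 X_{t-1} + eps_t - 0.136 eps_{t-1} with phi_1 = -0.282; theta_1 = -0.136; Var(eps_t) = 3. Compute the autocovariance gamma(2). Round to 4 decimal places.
\gamma(2) = 0.3989

Multiply the model equation by X_{t-k} and take expectations. With theta_0 = psi_0 = 1 and psi_j the MA(infinity) weights, this gives
  gamma(k) - sum_i phi_i gamma(k-i) = c_k,
  c_k = sigma^2 * sum_{j=k..q} theta_j psi_{j-k}   (c_k = 0 for k > q),
using gamma(-m) = gamma(m).
psi-weights needed (psi_j = theta_j + sum_i phi_i psi_{j-i}):
  psi_1 = theta_1 + phi_1 = -0.136 + (-0.282) = -0.418
Right-hand sides:
  c_0 = sigma^2 (1 + theta_1 psi_1) = 3 * (1 + (-0.136)(-0.418)) = 3 * 1.056848 = 3.170544
  c_1 = sigma^2 theta_1 = 3 * (-0.136) = -0.408
  c_2 = 0
Equations for k = 0 and k = 1 (AR order 1):
  gamma(0) = phi_1 gamma(1) + c_0
  gamma(1) = phi_1 gamma(0) + c_1
Substituting the second into the first: gamma(0) (1 - phi_1^2) = c_0 + phi_1 c_1, so
  gamma(0) = (c_0 + phi_1 c_1) / (1 - phi_1^2) = (3.170544 + (-0.282)(-0.408)) / (1 - (-0.282)^2) = 3.2856 / 0.920476 = 3.569458.
  gamma(1) = phi_1 gamma(0) + c_1 = (-0.282)(3.569458) + (-0.408) = -1.414587.
For k = 2 (> q): gamma(2) = phi_1 gamma(1) = (-0.282)(-1.414587) = 0.398914.
Therefore gamma(2) = 0.3989 (to 4 decimal places).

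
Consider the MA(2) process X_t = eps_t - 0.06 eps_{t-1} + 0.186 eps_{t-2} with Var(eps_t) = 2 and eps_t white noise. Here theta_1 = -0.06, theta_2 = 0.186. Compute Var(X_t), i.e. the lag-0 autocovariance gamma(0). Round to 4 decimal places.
\gamma(0) = 2.0764

For an MA(q) process X_t = eps_t + sum_i theta_i eps_{t-i} with
Var(eps_t) = sigma^2, the variance is
  gamma(0) = sigma^2 * (1 + sum_i theta_i^2).
  sum_i theta_i^2 = (-0.06)^2 + (0.186)^2 = 0.0036 + 0.034596 = 0.038196.
  gamma(0) = 2 * (1 + 0.038196) = 2 * 1.038196 = 2.076392, which rounds to 2.0764.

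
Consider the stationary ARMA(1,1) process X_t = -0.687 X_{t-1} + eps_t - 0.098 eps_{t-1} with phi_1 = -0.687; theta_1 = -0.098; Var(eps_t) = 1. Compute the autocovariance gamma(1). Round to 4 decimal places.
\gamma(1) = -1.5867

Multiply the model equation by X_{t-k} and take expectations. With theta_0 = psi_0 = 1 and psi_j the MA(infinity) weights, this gives
  gamma(k) - sum_i phi_i gamma(k-i) = c_k,
  c_k = sigma^2 * sum_{j=k..q} theta_j psi_{j-k}   (c_k = 0 for k > q),
using gamma(-m) = gamma(m).
psi-weights needed (psi_j = theta_j + sum_i phi_i psi_{j-i}):
  psi_1 = theta_1 + phi_1 = -0.098 + (-0.687) = -0.785
Right-hand sides:
  c_0 = sigma^2 (1 + theta_1 psi_1) = 1 * (1 + (-0.098)(-0.785)) = 1 * 1.07693 = 1.07693
  c_1 = sigma^2 theta_1 = 1 * (-0.098) = -0.098
  c_2 = 0
Equations for k = 0 and k = 1 (AR order 1):
  gamma(0) = phi_1 gamma(1) + c_0
  gamma(1) = phi_1 gamma(0) + c_1
Substituting the second into the first: gamma(0) (1 - phi_1^2) = c_0 + phi_1 c_1, so
  gamma(0) = (c_0 + phi_1 c_1) / (1 - phi_1^2) = (1.07693 + (-0.687)(-0.098)) / (1 - (-0.687)^2) = 1.144256 / 0.528031 = 2.167024.
  gamma(1) = phi_1 gamma(0) + c_1 = (-0.687)(2.167024) + (-0.098) = -1.586746.
Therefore gamma(1) = -1.5867 (to 4 decimal places).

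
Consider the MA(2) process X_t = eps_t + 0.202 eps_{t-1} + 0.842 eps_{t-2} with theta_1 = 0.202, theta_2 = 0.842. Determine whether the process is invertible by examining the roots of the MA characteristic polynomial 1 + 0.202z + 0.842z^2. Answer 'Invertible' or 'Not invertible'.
\text{Invertible}

The MA(q) characteristic polynomial is P(z) = 1 + 0.202z + 0.842z^2.
Invertibility requires all roots to lie outside the unit circle, i.e. |z| > 1 for every root.
Set 1 + (0.202) z + (0.842) z^2 = 0, i.e. a z^2 + b z + c = 0 with a = 0.842, b = 0.202, c = 1.
Discriminant D = b^2 - 4ac = (0.202)^2 - 4*(0.842)*1 = 0.040804 - (3.368) = -3.327196.
D < 0, so the roots are the complex-conjugate pair z = (-b +/- i sqrt(-D)) / (2a) = -0.12 +/- 1.0832i.
For a conjugate pair |z|^2 = z * conj(z) = (product of roots) = c/a = 1/(0.842) = 1.187648, so |z| = sqrt(1.187648) = 1.0898 for both roots.
Moduli of all roots: 1.0898, 1.0898.
All moduli strictly greater than 1? Yes.
Verdict: Invertible.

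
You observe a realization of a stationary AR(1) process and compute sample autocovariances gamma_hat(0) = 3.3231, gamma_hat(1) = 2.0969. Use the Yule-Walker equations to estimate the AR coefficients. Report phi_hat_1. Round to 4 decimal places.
\hat\phi_{1} = 0.6310

The Yule-Walker equations for an AR(p) process read, in matrix form,
  Gamma_p phi = r_p,   with   (Gamma_p)_{ij} = gamma(|i - j|),
                       (r_p)_i = gamma(i),   i,j = 1..p.
Substitute the sample gammas (Toeplitz matrix and right-hand side of size 1):
  Gamma_p = [[3.3231]]
  r_p     = [2.0969]
With p = 1 this is the single equation gamma(0) phi_1 = gamma(1):
  phi_hat_1 = gamma(1) / gamma(0) = 2.0969 / 3.3231 = 0.6310.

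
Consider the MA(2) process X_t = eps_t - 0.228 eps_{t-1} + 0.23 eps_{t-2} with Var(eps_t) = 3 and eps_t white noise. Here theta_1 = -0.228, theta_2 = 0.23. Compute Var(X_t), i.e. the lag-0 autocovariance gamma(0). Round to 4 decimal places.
\gamma(0) = 3.3147

For an MA(q) process X_t = eps_t + sum_i theta_i eps_{t-i} with
Var(eps_t) = sigma^2, the variance is
  gamma(0) = sigma^2 * (1 + sum_i theta_i^2).
  sum_i theta_i^2 = (-0.228)^2 + (0.23)^2 = 0.051984 + 0.0529 = 0.104884.
  gamma(0) = 3 * (1 + 0.104884) = 3 * 1.104884 = 3.314652, which rounds to 3.3147.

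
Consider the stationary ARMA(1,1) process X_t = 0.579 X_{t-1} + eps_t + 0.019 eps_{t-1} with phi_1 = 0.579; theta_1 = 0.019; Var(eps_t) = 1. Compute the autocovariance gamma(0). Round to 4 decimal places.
\gamma(0) = 1.5379

Multiply the model equation by X_{t-k} and take expectations. With theta_0 = psi_0 = 1 and psi_j the MA(infinity) weights, this gives
  gamma(k) - sum_i phi_i gamma(k-i) = c_k,
  c_k = sigma^2 * sum_{j=k..q} theta_j psi_{j-k}   (c_k = 0 for k > q),
using gamma(-m) = gamma(m).
psi-weights needed (psi_j = theta_j + sum_i phi_i psi_{j-i}):
  psi_1 = theta_1 + phi_1 = 0.019 + (0.579) = 0.598
Right-hand sides:
  c_0 = sigma^2 (1 + theta_1 psi_1) = 1 * (1 + (0.019)(0.598)) = 1 * 1.011362 = 1.011362
  c_1 = sigma^2 theta_1 = 1 * (0.019) = 0.019
  c_2 = 0
Equations for k = 0 and k = 1 (AR order 1):
  gamma(0) = phi_1 gamma(1) + c_0
  gamma(1) = phi_1 gamma(0) + c_1
Substituting the second into the first: gamma(0) (1 - phi_1^2) = c_0 + phi_1 c_1, so
  gamma(0) = (c_0 + phi_1 c_1) / (1 - phi_1^2) = (1.011362 + (0.579)(0.019)) / (1 - (0.579)^2) = 1.022363 / 0.664759 = 1.537945.
Therefore gamma(0) = 1.5379 (to 4 decimal places).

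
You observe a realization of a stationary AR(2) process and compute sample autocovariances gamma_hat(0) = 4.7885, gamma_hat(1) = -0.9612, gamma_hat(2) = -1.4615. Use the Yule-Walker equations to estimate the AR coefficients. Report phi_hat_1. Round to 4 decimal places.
\hat\phi_{1} = -0.2730

The Yule-Walker equations for an AR(p) process read, in matrix form,
  Gamma_p phi = r_p,   with   (Gamma_p)_{ij} = gamma(|i - j|),
                       (r_p)_i = gamma(i),   i,j = 1..p.
Substitute the sample gammas (Toeplitz matrix and right-hand side of size 2):
  Gamma_p = [[4.7885, -0.9612], [-0.9612, 4.7885]]
  r_p     = [-0.9612, -1.4615]
Written out:
  4.7885 phi_1 - 0.9612 phi_2 = -0.9612
  -0.9612 phi_1 + 4.7885 phi_2 = -1.4615
Solve by Cramer's rule:
  det = gamma(0)^2 - gamma(1)^2 = (4.7885)^2 - (-0.9612)^2 = 22.92973225 - 0.92390544 = 22.00582681
  phi_hat_1 = [gamma(1) gamma(0) - gamma(1) gamma(2)] / det = [(-0.9612)(4.7885) - (-0.9612)(-1.4615)] / 22.00582681 = -6.0075 / 22.00582681 = -0.273
  phi_hat_2 = [gamma(0) gamma(2) - gamma(1)^2] / det = [(4.7885)(-1.4615) - (-0.9612)^2] / 22.00582681 = -7.92229819 / 22.00582681 = -0.36
So phi_hat = [-0.2730, -0.3600].
Therefore phi_hat_1 = -0.2730.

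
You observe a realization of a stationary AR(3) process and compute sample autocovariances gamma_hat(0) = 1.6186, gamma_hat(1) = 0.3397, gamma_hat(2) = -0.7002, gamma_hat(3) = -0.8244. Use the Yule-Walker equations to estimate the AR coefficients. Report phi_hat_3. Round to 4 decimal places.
\hat\phi_{3} = -0.3740

The Yule-Walker equations for an AR(p) process read, in matrix form,
  Gamma_p phi = r_p,   with   (Gamma_p)_{ij} = gamma(|i - j|),
                       (r_p)_i = gamma(i),   i,j = 1..p.
Substitute the sample gammas (Toeplitz matrix and right-hand side of size 3):
  Gamma_p = [[1.6186, 0.3397, -0.7002], [0.3397, 1.6186, 0.3397], [-0.7002, 0.3397, 1.6186]]
  r_p     = [0.3397, -0.7002, -0.8244]
Written out (R1..R3):
  (R1) 1.6186 phi_1 + 0.3397 phi_2 - 0.7002 phi_3 = 0.3397
  (R2) 0.3397 phi_1 + 1.6186 phi_2 + 0.3397 phi_3 = -0.7002
  (R3) -0.7002 phi_1 + 0.3397 phi_2 + 1.6186 phi_3 = -0.8244
Gaussian elimination:
  R2 <- R2 - (0.3397/1.6186) R1 = R2 - (0.209873) R1:  1.547306 phi_2 + 0.486653 phi_3 = -0.771494
  R3 <- R3 - (-0.7002/1.6186) R1 = R3 - (-0.432596) R1:  0.486653 phi_2 + 1.315696 phi_3 = -0.677447
  R3 <- R3 - (0.486653/1.547306) R2 = R3 - (0.314516) R2:  1.162636 phi_3 = -0.4348
Back-substitution:
  phi_hat_3 = -0.4348 / 1.162636 = -0.373978
  phi_hat_2 = (-0.771494 - (0.486653)(-0.373978)) / 1.547306 = -0.380982
  phi_hat_1 = (0.3397 - (0.3397)(-0.380982) - (-0.7002)(-0.373978)) / 1.6186 = 0.128049
So phi_hat = [0.1280, -0.3810, -0.3740].
Therefore phi_hat_3 = -0.3740.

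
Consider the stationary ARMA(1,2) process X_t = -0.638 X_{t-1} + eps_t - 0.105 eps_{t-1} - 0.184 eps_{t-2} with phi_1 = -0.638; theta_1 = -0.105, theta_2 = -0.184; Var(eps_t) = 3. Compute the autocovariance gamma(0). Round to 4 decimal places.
\gamma(0) = 5.0817

Multiply the model equation by X_{t-k} and take expectations. With theta_0 = psi_0 = 1 and psi_j the MA(infinity) weights, this gives
  gamma(k) - sum_i phi_i gamma(k-i) = c_k,
  c_k = sigma^2 * sum_{j=k..q} theta_j psi_{j-k}   (c_k = 0 for k > q),
using gamma(-m) = gamma(m).
psi-weights needed (psi_j = theta_j + sum_i phi_i psi_{j-i}):
  psi_1 = theta_1 + phi_1 = -0.105 + (-0.638) = -0.743
  psi_2 = theta_2 + phi_1 psi_1 = -0.184 + (-0.638)(-0.743) = 0.290034
Right-hand sides:
  c_0 = sigma^2 (1 + theta_1 psi_1 + theta_2 psi_2) = 3 * (1 + (-0.105)(-0.743) + (-0.184)(0.290034)) = 3 * 1.024649 = 3.073946
  c_1 = sigma^2 (theta_1 + theta_2 psi_1) = 3 * (-0.105 + (-0.184)(-0.743)) = 0.095136
  c_2 = sigma^2 theta_2 = 3 * (-0.184) = -0.552
Equations for k = 0 and k = 1 (AR order 1):
  gamma(0) = phi_1 gamma(1) + c_0
  gamma(1) = phi_1 gamma(0) + c_1
Substituting the second into the first: gamma(0) (1 - phi_1^2) = c_0 + phi_1 c_1, so
  gamma(0) = (c_0 + phi_1 c_1) / (1 - phi_1^2) = (3.073946 + (-0.638)(0.095136)) / (1 - (-0.638)^2) = 3.013249 / 0.592956 = 5.081742.
Therefore gamma(0) = 5.0817 (to 4 decimal places).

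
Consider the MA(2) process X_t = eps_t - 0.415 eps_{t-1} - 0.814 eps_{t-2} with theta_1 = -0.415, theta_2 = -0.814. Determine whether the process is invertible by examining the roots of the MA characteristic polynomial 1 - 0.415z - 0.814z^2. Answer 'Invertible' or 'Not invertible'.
\text{Not invertible}

The MA(q) characteristic polynomial is P(z) = 1 - 0.415z - 0.814z^2.
Invertibility requires all roots to lie outside the unit circle, i.e. |z| > 1 for every root.
Set 1 + (-0.415) z + (-0.814) z^2 = 0, i.e. a z^2 + b z + c = 0 with a = -0.814, b = -0.415, c = 1.
Discriminant D = b^2 - 4ac = (-0.415)^2 - 4*(-0.814)*1 = 0.172225 - (-3.256) = 3.428225.
D >= 0, so the roots are real: z = (-b +/- sqrt(D)) / (2a) = (0.415 +/- 1.851547) / (-1.628).
  z_1 = (0.415 + 1.851547) / (-1.628) = -1.3922,   |z_1| = 1.3922.
  z_2 = (0.415 - 1.851547) / (-1.628) = 0.8824,   |z_2| = 0.8824.
Moduli of all roots: 1.3922, 0.8824.
All moduli strictly greater than 1? No.
Verdict: Not invertible.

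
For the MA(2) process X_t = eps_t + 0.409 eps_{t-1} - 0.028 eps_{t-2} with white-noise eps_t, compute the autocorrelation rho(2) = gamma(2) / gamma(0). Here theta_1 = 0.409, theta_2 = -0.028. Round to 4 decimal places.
\rho(2) = -0.0240

For an MA(q) process with theta_0 = 1, the autocovariance is
  gamma(k) = sigma^2 * sum_{i=0..q-k} theta_i * theta_{i+k},
and rho(k) = gamma(k) / gamma(0). Sigma^2 cancels.
  numerator   = (1)*(-0.028) = -0.028.
  denominator = (1)^2 + (0.409)^2 + (-0.028)^2 = 1.168065.
  rho(2) = -0.028 / 1.168065 = -0.0240.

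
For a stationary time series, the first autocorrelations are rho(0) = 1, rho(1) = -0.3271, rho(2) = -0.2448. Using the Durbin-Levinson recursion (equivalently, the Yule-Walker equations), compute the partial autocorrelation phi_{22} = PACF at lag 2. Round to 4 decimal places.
\phi_{22} = -0.3939

The PACF at lag k is phi_{kk}, the last component of the solution
to the Yule-Walker system G_k phi = r_k where
  (G_k)_{ij} = rho(|i - j|), (r_k)_i = rho(i), i,j = 1..k.
Equivalently, Durbin-Levinson gives phi_{kk} iteratively:
  phi_{11} = rho(1)
  phi_{kk} = [rho(k) - sum_{j=1..k-1} phi_{k-1,j} rho(k-j)]
            / [1 - sum_{j=1..k-1} phi_{k-1,j} rho(j)],
  phi_{k,j} = phi_{k-1,j} - phi_{kk} phi_{k-1,k-j},  j = 1..k-1.
Step k = 1:
  phi_11 = rho(1) = -0.3271.
Step k = 2:
  phi_22 = [rho(2) - phi_11 rho(1)] / [1 - phi_11 rho(1)] = [-0.2448 - (-0.3271)(-0.3271)] / [1 - (-0.3271)(-0.3271)]
         = -0.35179441 / 0.89300559 = -0.3939.
Therefore phi_{22} = -0.3939.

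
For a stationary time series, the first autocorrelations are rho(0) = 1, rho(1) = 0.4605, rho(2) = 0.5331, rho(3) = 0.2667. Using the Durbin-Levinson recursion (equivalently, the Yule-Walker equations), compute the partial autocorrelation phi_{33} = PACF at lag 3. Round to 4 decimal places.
\phi_{33} = -0.1010

The PACF at lag k is phi_{kk}, the last component of the solution
to the Yule-Walker system G_k phi = r_k where
  (G_k)_{ij} = rho(|i - j|), (r_k)_i = rho(i), i,j = 1..k.
Equivalently, Durbin-Levinson gives phi_{kk} iteratively:
  phi_{11} = rho(1)
  phi_{kk} = [rho(k) - sum_{j=1..k-1} phi_{k-1,j} rho(k-j)]
            / [1 - sum_{j=1..k-1} phi_{k-1,j} rho(j)],
  phi_{k,j} = phi_{k-1,j} - phi_{kk} phi_{k-1,k-j},  j = 1..k-1.
Step k = 1:
  phi_11 = rho(1) = 0.4605.
Step k = 2:
  phi_22 = [rho(2) - phi_11 rho(1)] / [1 - phi_11 rho(1)] = [0.5331 - (0.4605)(0.4605)] / [1 - (0.4605)(0.4605)]
         = 0.32103975 / 0.78793975 = 0.407442.
  Update: phi_21 = phi_11 - phi_22 phi_11 = 0.4605 - (0.407442)(0.4605) = 0.272873.
Step k = 3:
  phi_33 = [rho(3) - phi_21 rho(2) - phi_22 rho(1)] / [1 - phi_21 rho(1) - phi_22 rho(2)]
    numerator   = 0.2667 - (0.272873)(0.5331) - (0.407442)(0.4605) = -0.06639562
    denominator = 1 - (0.272873)(0.4605) - (0.407442)(0.5331) = 0.65713467
  phi_33 = -0.06639562 / 0.65713467 = -0.101.
Therefore phi_{33} = -0.1010.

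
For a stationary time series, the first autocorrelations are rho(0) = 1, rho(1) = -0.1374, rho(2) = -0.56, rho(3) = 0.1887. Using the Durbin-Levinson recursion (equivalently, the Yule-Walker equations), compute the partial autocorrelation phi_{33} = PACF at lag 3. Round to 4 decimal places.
\phi_{33} = -0.0230

The PACF at lag k is phi_{kk}, the last component of the solution
to the Yule-Walker system G_k phi = r_k where
  (G_k)_{ij} = rho(|i - j|), (r_k)_i = rho(i), i,j = 1..k.
Equivalently, Durbin-Levinson gives phi_{kk} iteratively:
  phi_{11} = rho(1)
  phi_{kk} = [rho(k) - sum_{j=1..k-1} phi_{k-1,j} rho(k-j)]
            / [1 - sum_{j=1..k-1} phi_{k-1,j} rho(j)],
  phi_{k,j} = phi_{k-1,j} - phi_{kk} phi_{k-1,k-j},  j = 1..k-1.
Step k = 1:
  phi_11 = rho(1) = -0.1374.
Step k = 2:
  phi_22 = [rho(2) - phi_11 rho(1)] / [1 - phi_11 rho(1)] = [-0.56 - (-0.1374)(-0.1374)] / [1 - (-0.1374)(-0.1374)]
         = -0.57887876 / 0.98112124 = -0.590018.
  Update: phi_21 = phi_11 - phi_22 phi_11 = -0.1374 - (-0.590018)(-0.1374) = -0.218468.
Step k = 3:
  phi_33 = [rho(3) - phi_21 rho(2) - phi_22 rho(1)] / [1 - phi_21 rho(1) - phi_22 rho(2)]
    numerator   = 0.1887 - (-0.218468)(-0.56) - (-0.590018)(-0.1374) = -0.01471072
    denominator = 1 - (-0.218468)(-0.1374) - (-0.590018)(-0.56) = 0.63957261
  phi_33 = -0.01471072 / 0.63957261 = -0.023.
Therefore phi_{33} = -0.0230.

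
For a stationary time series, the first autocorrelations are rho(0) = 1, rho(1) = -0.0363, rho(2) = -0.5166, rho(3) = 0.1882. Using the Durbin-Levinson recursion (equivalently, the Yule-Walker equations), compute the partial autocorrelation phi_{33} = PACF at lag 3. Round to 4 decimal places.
\phi_{33} = 0.1930

The PACF at lag k is phi_{kk}, the last component of the solution
to the Yule-Walker system G_k phi = r_k where
  (G_k)_{ij} = rho(|i - j|), (r_k)_i = rho(i), i,j = 1..k.
Equivalently, Durbin-Levinson gives phi_{kk} iteratively:
  phi_{11} = rho(1)
  phi_{kk} = [rho(k) - sum_{j=1..k-1} phi_{k-1,j} rho(k-j)]
            / [1 - sum_{j=1..k-1} phi_{k-1,j} rho(j)],
  phi_{k,j} = phi_{k-1,j} - phi_{kk} phi_{k-1,k-j},  j = 1..k-1.
Step k = 1:
  phi_11 = rho(1) = -0.0363.
Step k = 2:
  phi_22 = [rho(2) - phi_11 rho(1)] / [1 - phi_11 rho(1)] = [-0.5166 - (-0.0363)(-0.0363)] / [1 - (-0.0363)(-0.0363)]
         = -0.51791769 / 0.99868231 = -0.518601.
  Update: phi_21 = phi_11 - phi_22 phi_11 = -0.0363 - (-0.518601)(-0.0363) = -0.055125.
Step k = 3:
  phi_33 = [rho(3) - phi_21 rho(2) - phi_22 rho(1)] / [1 - phi_21 rho(1) - phi_22 rho(2)]
    numerator   = 0.1882 - (-0.055125)(-0.5166) - (-0.518601)(-0.0363) = 0.14089709
    denominator = 1 - (-0.055125)(-0.0363) - (-0.518601)(-0.5166) = 0.73008965
  phi_33 = 0.14089709 / 0.73008965 = 0.193.
Therefore phi_{33} = 0.1930.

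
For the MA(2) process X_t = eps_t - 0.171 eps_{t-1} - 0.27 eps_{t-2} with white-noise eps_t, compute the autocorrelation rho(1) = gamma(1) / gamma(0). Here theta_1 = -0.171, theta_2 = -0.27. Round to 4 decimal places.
\rho(1) = -0.1133

For an MA(q) process with theta_0 = 1, the autocovariance is
  gamma(k) = sigma^2 * sum_{i=0..q-k} theta_i * theta_{i+k},
and rho(k) = gamma(k) / gamma(0). Sigma^2 cancels.
  numerator   = (1)*(-0.171) + (-0.171)*(-0.27) = -0.12483.
  denominator = (1)^2 + (-0.171)^2 + (-0.27)^2 = 1.102141.
  rho(1) = -0.12483 / 1.102141 = -0.1133.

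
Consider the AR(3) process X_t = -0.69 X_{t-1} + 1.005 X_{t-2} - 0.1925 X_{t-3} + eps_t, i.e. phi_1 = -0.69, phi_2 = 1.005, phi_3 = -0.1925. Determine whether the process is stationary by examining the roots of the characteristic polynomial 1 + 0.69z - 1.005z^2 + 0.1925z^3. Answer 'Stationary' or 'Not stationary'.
\text{Not stationary}

The AR(p) characteristic polynomial is P(z) = 1 + 0.69z - 1.005z^2 + 0.1925z^3.
Stationarity requires all roots to lie outside the unit circle, i.e. |z| > 1 for every root.
Degree 3: look for a simple real root z0 first, then factor out (1 - z/z0) and solve the remaining quadratic.
Testing z0 = 4: P(4) = 1 + (0.69)(4) + (-1.005)(4)^2 + (0.1925)(4)^3
  = 1 + (2.76) + (-16.08) + (12.32) = 0.  So z_0 = 4 is a root, |z_0| = 4.
Divide out the factor (1 - 0.25 z) = (1 - z/z0) (since 1/z0 = 0.25):
  P(z) = (1 - 0.25 z)(1 + (0.94) z + (-0.77) z^2)
  [check: z-coef 0.94 - (0.25) = 0.69; z^2-coef -0.77 - (0.25)(0.94) = -1.005; z^3-coef -(0.25)(-0.77) = 0.1925.]
Remaining roots from the quadratic factor 1 + (0.94) z + (-0.77) z^2:
  Set 1 + (0.94) z + (-0.77) z^2 = 0, i.e. a z^2 + b z + c = 0 with a = -0.77, b = 0.94, c = 1.
  Discriminant D = b^2 - 4ac = (0.94)^2 - 4*(-0.77)*1 = 0.8836 - (-3.08) = 3.9636.
  D >= 0, so the roots are real: z = (-b +/- sqrt(D)) / (2a) = (-0.94 +/- 1.990879) / (-1.54).
    z_1 = (-0.94 + 1.990879) / (-1.54) = -0.6824,   |z_1| = 0.6824.
    z_2 = (-0.94 - 1.990879) / (-1.54) = 1.9032,   |z_2| = 1.9032.
Moduli of all roots: 4.0000, 0.6824, 1.9032.
All moduli strictly greater than 1? No.
Verdict: Not stationary.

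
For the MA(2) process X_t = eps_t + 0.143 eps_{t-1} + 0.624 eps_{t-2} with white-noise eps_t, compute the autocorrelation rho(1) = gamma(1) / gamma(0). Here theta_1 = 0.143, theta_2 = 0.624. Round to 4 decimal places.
\rho(1) = 0.1647

For an MA(q) process with theta_0 = 1, the autocovariance is
  gamma(k) = sigma^2 * sum_{i=0..q-k} theta_i * theta_{i+k},
and rho(k) = gamma(k) / gamma(0). Sigma^2 cancels.
  numerator   = (1)*(0.143) + (0.143)*(0.624) = 0.232232.
  denominator = (1)^2 + (0.143)^2 + (0.624)^2 = 1.409825.
  rho(1) = 0.232232 / 1.409825 = 0.1647.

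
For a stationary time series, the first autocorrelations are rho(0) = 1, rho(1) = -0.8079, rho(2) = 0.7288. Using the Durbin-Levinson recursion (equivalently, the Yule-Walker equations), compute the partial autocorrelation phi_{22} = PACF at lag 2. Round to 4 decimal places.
\phi_{22} = 0.2191

The PACF at lag k is phi_{kk}, the last component of the solution
to the Yule-Walker system G_k phi = r_k where
  (G_k)_{ij} = rho(|i - j|), (r_k)_i = rho(i), i,j = 1..k.
Equivalently, Durbin-Levinson gives phi_{kk} iteratively:
  phi_{11} = rho(1)
  phi_{kk} = [rho(k) - sum_{j=1..k-1} phi_{k-1,j} rho(k-j)]
            / [1 - sum_{j=1..k-1} phi_{k-1,j} rho(j)],
  phi_{k,j} = phi_{k-1,j} - phi_{kk} phi_{k-1,k-j},  j = 1..k-1.
Step k = 1:
  phi_11 = rho(1) = -0.8079.
Step k = 2:
  phi_22 = [rho(2) - phi_11 rho(1)] / [1 - phi_11 rho(1)] = [0.7288 - (-0.8079)(-0.8079)] / [1 - (-0.8079)(-0.8079)]
         = 0.07609759 / 0.34729759 = 0.2191.
Therefore phi_{22} = 0.2191.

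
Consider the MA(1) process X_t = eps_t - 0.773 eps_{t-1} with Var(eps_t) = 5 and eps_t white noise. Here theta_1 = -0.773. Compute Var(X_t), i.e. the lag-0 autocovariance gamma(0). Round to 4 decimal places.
\gamma(0) = 7.9876

For an MA(q) process X_t = eps_t + sum_i theta_i eps_{t-i} with
Var(eps_t) = sigma^2, the variance is
  gamma(0) = sigma^2 * (1 + sum_i theta_i^2).
  sum_i theta_i^2 = (-0.773)^2 = 0.597529.
  gamma(0) = 5 * (1 + 0.597529) = 5 * 1.597529 = 7.987645, which rounds to 7.9876.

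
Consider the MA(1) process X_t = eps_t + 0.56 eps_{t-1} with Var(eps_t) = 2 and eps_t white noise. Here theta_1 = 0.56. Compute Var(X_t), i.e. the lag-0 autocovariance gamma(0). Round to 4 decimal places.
\gamma(0) = 2.6272

For an MA(q) process X_t = eps_t + sum_i theta_i eps_{t-i} with
Var(eps_t) = sigma^2, the variance is
  gamma(0) = sigma^2 * (1 + sum_i theta_i^2).
  sum_i theta_i^2 = (0.56)^2 = 0.3136.
  gamma(0) = 2 * (1 + 0.3136) = 2 * 1.3136 = 2.6272.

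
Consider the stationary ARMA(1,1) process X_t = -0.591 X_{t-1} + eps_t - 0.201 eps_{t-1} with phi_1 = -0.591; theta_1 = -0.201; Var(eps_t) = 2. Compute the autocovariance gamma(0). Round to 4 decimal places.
\gamma(0) = 3.9279

Multiply the model equation by X_{t-k} and take expectations. With theta_0 = psi_0 = 1 and psi_j the MA(infinity) weights, this gives
  gamma(k) - sum_i phi_i gamma(k-i) = c_k,
  c_k = sigma^2 * sum_{j=k..q} theta_j psi_{j-k}   (c_k = 0 for k > q),
using gamma(-m) = gamma(m).
psi-weights needed (psi_j = theta_j + sum_i phi_i psi_{j-i}):
  psi_1 = theta_1 + phi_1 = -0.201 + (-0.591) = -0.792
Right-hand sides:
  c_0 = sigma^2 (1 + theta_1 psi_1) = 2 * (1 + (-0.201)(-0.792)) = 2 * 1.159192 = 2.318384
  c_1 = sigma^2 theta_1 = 2 * (-0.201) = -0.402
  c_2 = 0
Equations for k = 0 and k = 1 (AR order 1):
  gamma(0) = phi_1 gamma(1) + c_0
  gamma(1) = phi_1 gamma(0) + c_1
Substituting the second into the first: gamma(0) (1 - phi_1^2) = c_0 + phi_1 c_1, so
  gamma(0) = (c_0 + phi_1 c_1) / (1 - phi_1^2) = (2.318384 + (-0.591)(-0.402)) / (1 - (-0.591)^2) = 2.555966 / 0.650719 = 3.927911.
Therefore gamma(0) = 3.9279 (to 4 decimal places).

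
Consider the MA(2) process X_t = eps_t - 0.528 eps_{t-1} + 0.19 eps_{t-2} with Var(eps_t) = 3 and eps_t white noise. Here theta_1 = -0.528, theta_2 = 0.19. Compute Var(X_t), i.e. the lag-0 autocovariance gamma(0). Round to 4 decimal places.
\gamma(0) = 3.9447

For an MA(q) process X_t = eps_t + sum_i theta_i eps_{t-i} with
Var(eps_t) = sigma^2, the variance is
  gamma(0) = sigma^2 * (1 + sum_i theta_i^2).
  sum_i theta_i^2 = (-0.528)^2 + (0.19)^2 = 0.278784 + 0.0361 = 0.314884.
  gamma(0) = 3 * (1 + 0.314884) = 3 * 1.314884 = 3.944652, which rounds to 3.9447.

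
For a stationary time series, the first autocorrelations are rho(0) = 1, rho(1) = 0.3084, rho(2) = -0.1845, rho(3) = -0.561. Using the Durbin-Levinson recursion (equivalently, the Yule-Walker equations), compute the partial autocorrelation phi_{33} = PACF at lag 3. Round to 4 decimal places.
\phi_{33} = -0.4780

The PACF at lag k is phi_{kk}, the last component of the solution
to the Yule-Walker system G_k phi = r_k where
  (G_k)_{ij} = rho(|i - j|), (r_k)_i = rho(i), i,j = 1..k.
Equivalently, Durbin-Levinson gives phi_{kk} iteratively:
  phi_{11} = rho(1)
  phi_{kk} = [rho(k) - sum_{j=1..k-1} phi_{k-1,j} rho(k-j)]
            / [1 - sum_{j=1..k-1} phi_{k-1,j} rho(j)],
  phi_{k,j} = phi_{k-1,j} - phi_{kk} phi_{k-1,k-j},  j = 1..k-1.
Step k = 1:
  phi_11 = rho(1) = 0.3084.
Step k = 2:
  phi_22 = [rho(2) - phi_11 rho(1)] / [1 - phi_11 rho(1)] = [-0.1845 - (0.3084)(0.3084)] / [1 - (0.3084)(0.3084)]
         = -0.27961056 / 0.90488944 = -0.309.
  Update: phi_21 = phi_11 - phi_22 phi_11 = 0.3084 - (-0.309)(0.3084) = 0.403696.
Step k = 3:
  phi_33 = [rho(3) - phi_21 rho(2) - phi_22 rho(1)] / [1 - phi_21 rho(1) - phi_22 rho(2)]
    numerator   = -0.561 - (0.403696)(-0.1845) - (-0.309)(0.3084) = -0.39122267
    denominator = 1 - (0.403696)(0.3084) - (-0.309)(-0.1845) = 0.81848986
  phi_33 = -0.39122267 / 0.81848986 = -0.478.
Therefore phi_{33} = -0.4780.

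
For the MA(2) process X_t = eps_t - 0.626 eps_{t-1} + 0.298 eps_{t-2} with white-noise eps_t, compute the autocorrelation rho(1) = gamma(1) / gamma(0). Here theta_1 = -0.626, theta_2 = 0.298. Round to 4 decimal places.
\rho(1) = -0.5488

For an MA(q) process with theta_0 = 1, the autocovariance is
  gamma(k) = sigma^2 * sum_{i=0..q-k} theta_i * theta_{i+k},
and rho(k) = gamma(k) / gamma(0). Sigma^2 cancels.
  numerator   = (1)*(-0.626) + (-0.626)*(0.298) = -0.812548.
  denominator = (1)^2 + (-0.626)^2 + (0.298)^2 = 1.48068.
  rho(1) = -0.812548 / 1.48068 = -0.5488.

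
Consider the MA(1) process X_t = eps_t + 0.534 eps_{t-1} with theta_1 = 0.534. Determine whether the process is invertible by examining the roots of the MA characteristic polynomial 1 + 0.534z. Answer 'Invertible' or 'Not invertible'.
\text{Invertible}

The MA(q) characteristic polynomial is P(z) = 1 + 0.534z.
Invertibility requires all roots to lie outside the unit circle, i.e. |z| > 1 for every root.
This is linear in z: 1 + (0.534) z = 0  =>  z = -1/(0.534) = -1.872659,  |z| = 1.872659.
Moduli of all roots: 1.8727.
All moduli strictly greater than 1? Yes.
Verdict: Invertible.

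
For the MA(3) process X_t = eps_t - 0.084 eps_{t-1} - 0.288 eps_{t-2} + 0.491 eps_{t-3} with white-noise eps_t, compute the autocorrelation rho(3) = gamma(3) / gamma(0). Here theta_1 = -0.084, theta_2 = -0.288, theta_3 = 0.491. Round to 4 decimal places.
\rho(3) = 0.3689

For an MA(q) process with theta_0 = 1, the autocovariance is
  gamma(k) = sigma^2 * sum_{i=0..q-k} theta_i * theta_{i+k},
and rho(k) = gamma(k) / gamma(0). Sigma^2 cancels.
  numerator   = (1)*(0.491) = 0.491.
  denominator = (1)^2 + (-0.084)^2 + (-0.288)^2 + (0.491)^2 = 1.331081.
  rho(3) = 0.491 / 1.331081 = 0.3689.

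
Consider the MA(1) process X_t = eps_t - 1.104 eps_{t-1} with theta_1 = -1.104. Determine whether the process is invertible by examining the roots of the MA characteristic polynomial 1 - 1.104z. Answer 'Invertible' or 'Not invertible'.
\text{Not invertible}

The MA(q) characteristic polynomial is P(z) = 1 - 1.104z.
Invertibility requires all roots to lie outside the unit circle, i.e. |z| > 1 for every root.
This is linear in z: 1 + (-1.104) z = 0  =>  z = -1/(-1.104) = 0.905797,  |z| = 0.905797.
Moduli of all roots: 0.9058.
All moduli strictly greater than 1? No.
Verdict: Not invertible.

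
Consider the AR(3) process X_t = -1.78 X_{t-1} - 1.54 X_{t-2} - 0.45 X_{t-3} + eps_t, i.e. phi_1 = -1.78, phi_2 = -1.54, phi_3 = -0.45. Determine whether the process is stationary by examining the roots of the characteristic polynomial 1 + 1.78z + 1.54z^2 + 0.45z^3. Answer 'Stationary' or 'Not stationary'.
\text{Stationary}

The AR(p) characteristic polynomial is P(z) = 1 + 1.78z + 1.54z^2 + 0.45z^3.
Stationarity requires all roots to lie outside the unit circle, i.e. |z| > 1 for every root.
Degree 3: look for a simple real root z0 first, then factor out (1 - z/z0) and solve the remaining quadratic.
Testing z0 = -2: P(-2) = 1 + (1.78)(-2) + (1.54)(-2)^2 + (0.45)(-2)^3
  = 1 + (-3.56) + (6.16) + (-3.6) = 0.  So z_0 = -2 is a root, |z_0| = 2.
Divide out the factor (1 + 0.5 z) = (1 - z/z0) (since 1/z0 = -0.5):
  P(z) = (1 + 0.5 z)(1 + (1.28) z + (0.9) z^2)
  [check: z-coef 1.28 - (-0.5) = 1.78; z^2-coef 0.9 - (-0.5)(1.28) = 1.54; z^3-coef -(-0.5)(0.9) = 0.45.]
Remaining roots from the quadratic factor 1 + (1.28) z + (0.9) z^2:
  Set 1 + (1.28) z + (0.9) z^2 = 0, i.e. a z^2 + b z + c = 0 with a = 0.9, b = 1.28, c = 1.
  Discriminant D = b^2 - 4ac = (1.28)^2 - 4*(0.9)*1 = 1.6384 - (3.6) = -1.9616.
  D < 0, so the roots are the complex-conjugate pair z = (-b +/- i sqrt(-D)) / (2a) = -0.7111 +/- 0.7781i.
  For a conjugate pair |z|^2 = z * conj(z) = (product of roots) = c/a = 1/(0.9) = 1.111111, so |z| = sqrt(1.111111) = 1.0541 for both roots.
Moduli of all roots: 2.0000, 1.0541, 1.0541.
All moduli strictly greater than 1? Yes.
Verdict: Stationary.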